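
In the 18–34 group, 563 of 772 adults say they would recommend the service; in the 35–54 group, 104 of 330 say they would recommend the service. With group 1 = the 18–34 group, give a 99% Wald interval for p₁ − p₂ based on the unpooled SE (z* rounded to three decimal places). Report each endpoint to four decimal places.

p̂₁ = 0.72927, p̂₂ = 0.31515, so the observed difference is 0.41412.
SE = √(0.000255742 + 0.000654033) = √0.000909775 = 0.030162.
z* = 2.576 at the 99% level. Margin of error = 0.07770.
So the interval runs from 0.3364 to 0.4918.

(0.3364, 0.4918)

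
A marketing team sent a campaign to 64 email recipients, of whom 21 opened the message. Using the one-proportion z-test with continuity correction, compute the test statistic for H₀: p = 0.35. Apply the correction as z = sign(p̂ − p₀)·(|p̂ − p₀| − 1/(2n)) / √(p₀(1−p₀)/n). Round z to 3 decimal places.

z = -0.236

p̂ = 21/64 = 0.32812. p̂ − p₀ = -0.021875.
1/(2n) = 0.007812.
Corrected numerator: |-0.021875| − 0.007812 = 0.014063.
SE₀ = √(0.35·0.65/64) = 0.059621.
z = −0.014063/0.059621 = -0.236.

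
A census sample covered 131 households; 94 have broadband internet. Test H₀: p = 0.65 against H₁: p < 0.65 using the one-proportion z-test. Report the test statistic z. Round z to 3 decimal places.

z = 1.621

With x = 94 successes in n = 131, p̂ = 0.71756.
SE₀ = √(0.65·0.35/131) = 0.041673.
Test statistic: z = 0.06756/0.041673 = 1.621.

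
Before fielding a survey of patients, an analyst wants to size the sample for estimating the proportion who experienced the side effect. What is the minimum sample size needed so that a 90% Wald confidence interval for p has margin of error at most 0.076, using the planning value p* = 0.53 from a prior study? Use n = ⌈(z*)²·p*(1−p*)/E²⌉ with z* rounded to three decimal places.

n = 117

For 90% confidence, z* = 1.645.
p*(1−p*) = 0.2491.
Required n before rounding: 2.706025 × 0.2491 / 0.076² = 116.702.
⌈116.702⌉ = 117.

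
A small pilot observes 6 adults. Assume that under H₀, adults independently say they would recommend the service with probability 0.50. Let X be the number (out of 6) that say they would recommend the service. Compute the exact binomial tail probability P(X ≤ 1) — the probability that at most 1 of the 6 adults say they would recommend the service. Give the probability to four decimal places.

X ~ Binomial(n=6, p=0.50).
P(X ≤ 1) = C(6,0)·0.50^0·0.50^6 + C(6,1)·0.50^1·0.50^5.
= 0.015625 + 0.093750 = 0.1094.

P = 0.1094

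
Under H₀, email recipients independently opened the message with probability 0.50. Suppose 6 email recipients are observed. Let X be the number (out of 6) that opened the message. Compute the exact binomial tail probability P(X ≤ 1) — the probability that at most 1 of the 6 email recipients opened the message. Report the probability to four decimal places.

P = 0.1094

X is binomial with n = 6 and p = 0.50.
P(X ≤ 1) = C(6,0)·0.50^0·0.50^6 + C(6,1)·0.50^1·0.50^5.
= 0.015625 + 0.093750 = 0.1094.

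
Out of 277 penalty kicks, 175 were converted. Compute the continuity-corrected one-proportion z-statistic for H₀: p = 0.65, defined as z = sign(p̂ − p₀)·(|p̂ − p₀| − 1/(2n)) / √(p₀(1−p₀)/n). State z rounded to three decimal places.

p̂ = 175/277 = 0.63177. p̂ − p₀ = -0.018231.
Continuity correction 1/(2n) = 1/554 = 0.001805.
Corrected numerator: |-0.018231| − 0.001805 = 0.016426.
SE₀ = √(0.65·0.35/277) = 0.028658.
z = −0.016426/0.028658 = -0.573.

z = -0.573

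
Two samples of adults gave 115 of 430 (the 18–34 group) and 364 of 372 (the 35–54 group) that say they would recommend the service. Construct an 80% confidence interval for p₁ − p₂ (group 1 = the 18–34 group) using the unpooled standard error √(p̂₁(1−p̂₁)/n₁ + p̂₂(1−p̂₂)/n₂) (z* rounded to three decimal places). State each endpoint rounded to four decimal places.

(-0.7401, -0.6820)

p̂₁ = 0.26744, p̂₂ = 0.97849, so the observed difference is -0.71105.
SE = √(0.000455620 + 0.000056567) = √0.000512187 = 0.022632.
z* = 1.282 at the 80% level. Margin = 1.282·0.022632 = 0.02901.
Interval: -0.71105 ± 0.02901 → (-0.7401, -0.6820).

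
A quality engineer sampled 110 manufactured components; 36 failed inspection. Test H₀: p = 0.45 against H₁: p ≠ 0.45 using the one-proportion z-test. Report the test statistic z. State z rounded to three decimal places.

z = -2.587

Sample proportion p̂ = 36/110 = 0.32727.
SE₀ = √(0.45·0.55/110) = 0.047434.
z = (0.32727 − 0.45)/0.047434 = -0.12273/0.047434 = -2.587.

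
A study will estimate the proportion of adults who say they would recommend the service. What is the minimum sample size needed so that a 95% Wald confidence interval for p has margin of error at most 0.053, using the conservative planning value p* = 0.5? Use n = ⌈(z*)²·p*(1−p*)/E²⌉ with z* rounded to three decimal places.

n = 342

z* = 1.960 at the 95% level.
p*(1−p*) = 0.2500.
Required n before rounding: 3.841600 × 0.2500 / 0.053² = 341.901.
Rounding up, n = 342.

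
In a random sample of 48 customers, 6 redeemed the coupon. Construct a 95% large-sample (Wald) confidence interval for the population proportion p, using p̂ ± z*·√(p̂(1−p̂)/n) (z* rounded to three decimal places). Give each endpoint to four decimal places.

p̂ = 6/48 = 0.12500.
Standard error of p̂: √(0.109375/48) = √0.002278646 = 0.047735.
z* = 1.960 at the 95% level.
Margin of error: 1.960 × 0.047735 = 0.09356.
CI: 0.12500 ± 0.09356 = (0.0314, 0.2186).

(0.0314, 0.2186)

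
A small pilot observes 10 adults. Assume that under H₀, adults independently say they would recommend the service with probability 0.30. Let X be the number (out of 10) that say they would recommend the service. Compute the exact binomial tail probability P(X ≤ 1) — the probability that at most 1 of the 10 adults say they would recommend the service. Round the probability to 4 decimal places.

X is binomial with n = 10 and p = 0.30.
P(X ≤ 1) = C(10,0)·0.30^0·0.70^10 + C(10,1)·0.30^1·0.70^9.
= 0.028248 + 0.121061 = 0.1493.

P = 0.1493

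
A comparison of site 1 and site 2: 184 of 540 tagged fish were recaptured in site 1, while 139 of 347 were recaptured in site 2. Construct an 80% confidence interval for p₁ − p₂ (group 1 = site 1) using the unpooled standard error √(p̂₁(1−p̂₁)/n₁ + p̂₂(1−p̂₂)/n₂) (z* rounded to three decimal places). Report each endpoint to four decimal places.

p̂₁ = 184/540 = 0.34074, p̂₂ = 139/347 = 0.40058; p̂₁ − p̂₂ = -0.05984.
Unpooled SE = √(p̂₁(1−p̂₁)/n₁ + p̂₂(1−p̂₂)/n₂) = √(0.000415993 + 0.000691974) = 0.033286.
For 80% confidence, z* = 1.282. Margin = 1.282·0.033286 = 0.04267.
Interval: -0.05984 ± 0.04267 → (-0.1025, -0.0172).

(-0.1025, -0.0172)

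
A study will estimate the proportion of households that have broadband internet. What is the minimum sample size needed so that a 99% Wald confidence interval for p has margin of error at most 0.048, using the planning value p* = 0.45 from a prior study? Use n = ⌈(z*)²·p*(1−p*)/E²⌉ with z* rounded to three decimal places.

n = 713

For 99% confidence, z* = 2.576.
p*(1−p*) = 0.45·0.55 = 0.2475.
Required n before rounding: 6.635776 × 0.2475 / 0.048² = 712.828.
⌈712.828⌉ = 713.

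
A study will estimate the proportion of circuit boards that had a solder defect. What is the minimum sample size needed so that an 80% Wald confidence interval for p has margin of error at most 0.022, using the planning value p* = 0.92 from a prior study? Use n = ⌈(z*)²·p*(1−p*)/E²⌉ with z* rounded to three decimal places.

n = 250

For 80% confidence, z* = 1.282.
p*(1−p*) = 0.92·0.08 = 0.0736.
(z*)²·p*(1−p*)/E² = 1.643524·0.0736/0.000484 = 249.924.
Rounding up, n = 250.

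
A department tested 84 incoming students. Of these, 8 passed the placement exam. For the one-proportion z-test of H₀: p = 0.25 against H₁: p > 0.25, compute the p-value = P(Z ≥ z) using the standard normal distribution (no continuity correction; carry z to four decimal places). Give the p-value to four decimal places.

Sample proportion p̂ = 8/84 = 0.09524.
Under H₀, SE = √(p₀(1−p₀)/n) = √(0.25·0.75/84) = √0.002232143 = 0.047246.
Test statistic (full precision, shown to 4 dp): z = (8/84 − 0.25)/SE₀ ≈ -3.2757.
p-value = P(Z ≥ z) with z = -3.2757 → 0.9995.

p-value = 0.9995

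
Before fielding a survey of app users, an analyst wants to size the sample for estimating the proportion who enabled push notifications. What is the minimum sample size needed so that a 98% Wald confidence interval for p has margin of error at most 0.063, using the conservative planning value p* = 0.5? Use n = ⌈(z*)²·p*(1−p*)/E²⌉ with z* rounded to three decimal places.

z* = 2.326 at the 98% level.
p*(1−p*) = 0.2500.
Required n before rounding: 5.410276 × 0.2500 / 0.063² = 340.783.
⌈340.783⌉ = 341.

n = 341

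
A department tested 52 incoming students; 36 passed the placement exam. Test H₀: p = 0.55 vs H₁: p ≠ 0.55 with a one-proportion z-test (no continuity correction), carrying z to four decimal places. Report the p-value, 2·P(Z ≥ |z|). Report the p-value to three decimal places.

p-value = 0.039

The sample proportion is 36/52 = 0.69231.
SE₀ = √(0.55·0.45/52) = 0.068990.
z = (p̂ − p₀)/SE = (36/52 − 0.55)/0.068990 ≈ 2.0627.
p-value = 2·P(Z ≥ |z|) with z = 2.0627 → 0.039.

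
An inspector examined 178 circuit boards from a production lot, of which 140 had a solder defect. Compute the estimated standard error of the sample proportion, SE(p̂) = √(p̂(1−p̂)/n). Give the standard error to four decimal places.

SE = 0.0307

The sample proportion is 140/178 = 0.78652.
p̂(1−p̂) = 0.78652·0.21348 = 0.167906.
SE = √(0.167906/178) = 0.0307.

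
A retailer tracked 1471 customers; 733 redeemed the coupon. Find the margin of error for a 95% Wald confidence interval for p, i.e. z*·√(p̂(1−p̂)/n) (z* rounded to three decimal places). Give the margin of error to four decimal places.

Sample proportion p̂ = 733/1471 = 0.49830.
Standard error of p̂: √(0.249997/1471) = √0.000169950 = 0.013037.
z* = 1.960 at the 95% level.
ME = 1.960·0.013037 = 0.0256.

ME = 0.0256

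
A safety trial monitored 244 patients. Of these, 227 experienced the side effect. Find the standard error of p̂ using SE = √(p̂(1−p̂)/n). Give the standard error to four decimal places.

Sample proportion p̂ = 227/244 = 0.93033.
p̂(1−p̂) = 0.064816.
SE = √(0.064816/244) = 0.0163.

SE = 0.0163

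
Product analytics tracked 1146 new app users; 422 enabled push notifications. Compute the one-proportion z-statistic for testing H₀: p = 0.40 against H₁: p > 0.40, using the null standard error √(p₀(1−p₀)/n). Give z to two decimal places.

z = -2.19

p̂ = 422/1146 = 0.36824.
SE₀ = √(0.40·0.60/1146) = 0.014471.
Test statistic: z = -0.03176/0.014471 = -2.19.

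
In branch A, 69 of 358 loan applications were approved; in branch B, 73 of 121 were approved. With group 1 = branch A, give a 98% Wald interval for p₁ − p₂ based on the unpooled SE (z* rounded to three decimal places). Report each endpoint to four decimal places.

(-0.5248, -0.2963)

p̂₁ = 0.19274, p̂₂ = 0.60331, so the observed difference is -0.41057.
SE = √(0.000434608 + 0.001977917) = √0.002412525 = 0.049117.
For 98% confidence, z* = 2.326. Margin of error = 0.11425.
So the interval runs from -0.5248 to -0.2963.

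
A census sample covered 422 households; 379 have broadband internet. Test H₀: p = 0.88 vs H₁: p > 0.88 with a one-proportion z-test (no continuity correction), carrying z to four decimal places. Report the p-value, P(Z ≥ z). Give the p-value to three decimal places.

The sample proportion is 379/422 = 0.89810.
Under H₀, SE = √(p₀(1−p₀)/n) = √(0.88·0.12/422) = √0.000250237 = 0.015819.
Test statistic (full precision, shown to 4 dp): z = (379/422 − 0.88)/SE₀ ≈ 1.1445.
p-value = P(Z ≥ z) with z = 1.1445 → 0.126.

p-value = 0.126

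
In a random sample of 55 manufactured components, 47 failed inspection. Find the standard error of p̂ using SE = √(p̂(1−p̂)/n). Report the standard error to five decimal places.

SE = 0.04754

The sample proportion is 47/55 = 0.85455.
p̂(1−p̂) = 0.85455·0.14545 = 0.124294.
Dividing by n and taking the root: √0.002259891 = 0.04754.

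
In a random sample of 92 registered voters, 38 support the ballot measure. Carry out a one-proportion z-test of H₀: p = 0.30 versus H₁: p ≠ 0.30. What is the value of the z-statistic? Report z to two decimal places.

z = 2.37

Sample proportion p̂ = 38/92 = 0.41304.
Null standard error: √(0.30·0.70/92) = √0.002282609 = 0.047777.
Test statistic: z = 0.11304/0.047777 = 2.37.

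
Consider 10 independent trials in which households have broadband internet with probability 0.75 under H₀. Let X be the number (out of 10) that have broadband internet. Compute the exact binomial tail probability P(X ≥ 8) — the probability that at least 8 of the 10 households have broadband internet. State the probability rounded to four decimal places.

X is binomial with n = 10 and p = 0.75.
P(X ≥ 8) = C(10,8)·0.75^8·0.25^2 + C(10,9)·0.75^9·0.25^1 + C(10,10)·0.75^10·0.25^0.
= 0.281568 + 0.187712 + 0.056314 = 0.5256.

P = 0.5256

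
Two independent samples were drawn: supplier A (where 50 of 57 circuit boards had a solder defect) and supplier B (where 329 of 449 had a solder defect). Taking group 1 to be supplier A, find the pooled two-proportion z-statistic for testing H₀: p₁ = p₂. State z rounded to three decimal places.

Sample proportions: p̂₁ = 50/57 = 0.87719 and p̂₂ = 329/449 = 0.73274.
Pooling: p̂ = 379/506 = 0.74901.
Pooled SE = √[0.1879931·0.01977103] ≈ 0.060966.
z = 0.14445/0.060966 = 2.369.

z = 2.369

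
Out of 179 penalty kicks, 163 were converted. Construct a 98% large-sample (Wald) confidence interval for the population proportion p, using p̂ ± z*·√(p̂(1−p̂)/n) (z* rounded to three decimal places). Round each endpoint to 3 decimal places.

(0.861, 0.960)

p̂ = 163/179 = 0.91061.
SE = √(p̂(1−p̂)/n) = √(0.081396/179) = 0.021324.
For 98% confidence, z* = 2.326.
Margin of error: 2.326 × 0.021324 = 0.04960.
Interval: 0.91061 ± 0.04960 → (0.861, 0.960).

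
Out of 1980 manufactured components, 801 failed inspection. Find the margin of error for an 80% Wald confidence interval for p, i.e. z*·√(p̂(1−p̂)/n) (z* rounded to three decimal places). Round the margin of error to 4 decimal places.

ME = 0.0141

The sample proportion is 801/1980 = 0.40455.
SE(p̂) = √(0.40455·0.59545/1980) = 0.011030.
The 80% critical value is z* = 1.282.
ME = 1.282·0.011030 = 0.0141.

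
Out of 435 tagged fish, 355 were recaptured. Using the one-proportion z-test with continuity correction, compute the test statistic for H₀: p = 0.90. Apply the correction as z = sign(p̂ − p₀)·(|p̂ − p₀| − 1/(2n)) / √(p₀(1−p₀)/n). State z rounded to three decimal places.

p̂ = 355/435 = 0.81609. p̂ − p₀ = -0.083908.
1/(2n) = 0.001149.
Corrected numerator: |-0.083908| − 0.001149 = 0.082759.
Null standard error: √(0.90·0.10/435) = √0.000206897 = 0.014384.
z = −0.082759/0.014384 = -5.754.

z = -5.754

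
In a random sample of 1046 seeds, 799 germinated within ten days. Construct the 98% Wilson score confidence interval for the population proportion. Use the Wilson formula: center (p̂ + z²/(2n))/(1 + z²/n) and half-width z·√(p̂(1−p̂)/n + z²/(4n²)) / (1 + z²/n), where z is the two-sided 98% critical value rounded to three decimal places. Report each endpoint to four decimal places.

Here p̂ = 799/1046 = 0.76386 and z = 2.326 (z² = 5.410276).
1 + z²/n = 1.005172.
Center = (0.76386 + 0.002586)/1.005172 = 0.76250.
Radicand: p̂(1−p̂)/n + z²/(4n²) = 0.000172444 + 0.000001236 = 0.000173680.
Half-width = z·√(radicand)/denom = 2.326·0.013179/1.005172 = 0.03050.
So the interval runs from 0.7320 to 0.7930.

(0.7320, 0.7930)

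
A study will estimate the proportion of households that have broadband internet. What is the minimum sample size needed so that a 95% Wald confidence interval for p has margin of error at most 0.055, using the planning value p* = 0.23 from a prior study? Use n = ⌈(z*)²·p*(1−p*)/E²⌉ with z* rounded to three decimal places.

n = 225

The 95% critical value is z* = 1.960.
p*(1−p*) = 0.1771.
Required n before rounding: 3.841600 × 0.1771 / 0.055² = 224.908.
Rounding up, n = 225.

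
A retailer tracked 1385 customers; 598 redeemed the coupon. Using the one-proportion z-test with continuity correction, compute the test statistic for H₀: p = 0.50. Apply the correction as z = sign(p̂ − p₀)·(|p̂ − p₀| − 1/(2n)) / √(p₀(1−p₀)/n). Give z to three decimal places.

The sample proportion is 598/1385 = 0.43177. p̂ − p₀ = -0.068231.
Continuity correction 1/(2n) = 1/2770 = 0.000361.
Corrected numerator: |-0.068231| − 0.000361 = 0.067870.
SE₀ = √(0.50·0.50/1385) = 0.013435.
z = −0.067870/0.013435 = -5.052.

z = -5.052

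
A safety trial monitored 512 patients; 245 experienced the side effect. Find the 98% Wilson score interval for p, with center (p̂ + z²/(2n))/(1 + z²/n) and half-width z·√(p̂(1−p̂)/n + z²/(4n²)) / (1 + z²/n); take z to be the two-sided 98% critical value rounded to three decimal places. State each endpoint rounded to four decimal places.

(0.4277, 0.5298)

p̂ = 245/512 = 0.47852; z = 2.326, so z² = 5.410276.
Denominator 1 + z²/n = 1 + 5.410276/512 = 1.010567.
Adjusted center: (0.47852 + z²/(2n))/1.010567 = 0.47874.
Radicand: p̂(1−p̂)/n + z²/(4n²) = 0.000487380 + 0.000005160 = 0.000492540.
Half-width = 2.326·√0.000492540/1.010567 = 0.05108.
So the interval runs from 0.4277 to 0.5298.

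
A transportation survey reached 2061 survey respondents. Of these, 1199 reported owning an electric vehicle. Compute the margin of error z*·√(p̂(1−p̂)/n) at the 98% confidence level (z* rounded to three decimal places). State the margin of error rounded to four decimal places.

ME = 0.0253

p̂ = 1199/2061 = 0.58176.
SE = √(p̂(1−p̂)/n) = √(0.243316/2061) = 0.010865.
z* = 2.326 at the 98% level.
So ME = 0.0253.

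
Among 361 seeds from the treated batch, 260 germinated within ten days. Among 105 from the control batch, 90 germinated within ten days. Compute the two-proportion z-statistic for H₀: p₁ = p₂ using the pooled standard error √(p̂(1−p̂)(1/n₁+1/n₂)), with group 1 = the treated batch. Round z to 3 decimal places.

p̂₁ = 260/361 = 0.72022, p̂₂ = 90/105 = 0.85714.
Pooled p̂ = (260+90)/(361+105) = 350/466 = 0.75107.
Pooled SE = √[0.1869624·0.01229389] ≈ 0.047943.
z = -0.13692/0.047943 = -2.856.

z = -2.856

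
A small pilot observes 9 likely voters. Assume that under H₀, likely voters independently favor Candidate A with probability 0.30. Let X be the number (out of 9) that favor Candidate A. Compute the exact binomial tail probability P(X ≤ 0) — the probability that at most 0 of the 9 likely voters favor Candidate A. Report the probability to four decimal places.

X ~ Binomial(n=9, p=0.30).
P(X ≤ 0) = C(9,0)·0.30^0·0.70^9.
= 0.040354 = 0.0404.

P = 0.0404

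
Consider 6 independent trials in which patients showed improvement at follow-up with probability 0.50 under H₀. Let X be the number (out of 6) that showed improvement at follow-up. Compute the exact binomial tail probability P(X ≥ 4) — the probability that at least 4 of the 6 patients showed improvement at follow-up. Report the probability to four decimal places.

X is binomial with n = 6 and p = 0.50.
P(X ≥ 4) = C(6,4)·0.50^4·0.50^2 + C(6,5)·0.50^5·0.50^1 + C(6,6)·0.50^6·0.50^0.
= 0.234375 + 0.093750 + 0.015625 = 0.3438.

P = 0.3438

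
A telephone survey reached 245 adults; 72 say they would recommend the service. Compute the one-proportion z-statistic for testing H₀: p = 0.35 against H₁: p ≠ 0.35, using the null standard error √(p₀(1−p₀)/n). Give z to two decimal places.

Sample proportion p̂ = 72/245 = 0.29388.
SE₀ = √(0.35·0.65/245) = 0.030472.
Test statistic: z = -0.05612/0.030472 = -1.84.

z = -1.84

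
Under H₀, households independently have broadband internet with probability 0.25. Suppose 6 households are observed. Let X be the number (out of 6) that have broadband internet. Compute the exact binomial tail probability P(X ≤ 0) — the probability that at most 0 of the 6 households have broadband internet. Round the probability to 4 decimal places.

P = 0.1780

X ~ Binomial(n=6, p=0.25).
P(X ≤ 0) = C(6,0)·0.25^0·0.75^6.
= 0.177979 = 0.1780.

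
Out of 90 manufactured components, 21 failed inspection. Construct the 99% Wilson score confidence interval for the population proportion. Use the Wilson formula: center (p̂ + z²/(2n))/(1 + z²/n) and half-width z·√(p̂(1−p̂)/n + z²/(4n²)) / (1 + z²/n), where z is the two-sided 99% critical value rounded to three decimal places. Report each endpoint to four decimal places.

(0.1393, 0.3640)

p̂ = 21/90 = 0.23333; z = 2.576, so z² = 6.635776.
1 + z²/n = 1.073731.
Adjusted center: (0.23333 + z²/(2n))/1.073731 = 0.25164.
Radicand: p̂(1−p̂)/n + z²/(4n²) = 0.001987654 + 0.000204808 = 0.002192462.
Half-width = z·√(radicand)/denom = 2.576·0.046824/1.073731 = 0.11234.
So the interval runs from 0.1393 to 0.3640.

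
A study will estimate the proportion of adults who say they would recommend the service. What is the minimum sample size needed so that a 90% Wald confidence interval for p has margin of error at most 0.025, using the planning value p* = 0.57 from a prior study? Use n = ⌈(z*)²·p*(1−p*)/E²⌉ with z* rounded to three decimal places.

n = 1062

For 90% confidence, z* = 1.645.
p*(1−p*) = 0.57·0.43 = 0.2451.
Required n before rounding: 2.706025 × 0.2451 / 0.025² = 1061.195.
Rounding up, n = 1062.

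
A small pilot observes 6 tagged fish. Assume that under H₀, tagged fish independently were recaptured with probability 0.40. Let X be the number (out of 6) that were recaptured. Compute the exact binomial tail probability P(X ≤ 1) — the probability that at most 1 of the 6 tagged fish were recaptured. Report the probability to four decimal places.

P = 0.2333

X is binomial with n = 6 and p = 0.40.
P(X ≤ 1) = C(6,0)·0.40^0·0.60^6 + C(6,1)·0.40^1·0.60^5.
= 0.046656 + 0.186624 = 0.2333.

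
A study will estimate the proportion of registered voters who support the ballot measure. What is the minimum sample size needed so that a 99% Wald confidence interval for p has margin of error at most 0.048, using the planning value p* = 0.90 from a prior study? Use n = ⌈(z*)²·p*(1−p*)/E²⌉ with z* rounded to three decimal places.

z* = 2.576 at the 99% level.
p*(1−p*) = 0.90·0.10 = 0.0900.
Required n before rounding: 6.635776 × 0.0900 / 0.048² = 259.210.
⌈259.210⌉ = 260.

n = 260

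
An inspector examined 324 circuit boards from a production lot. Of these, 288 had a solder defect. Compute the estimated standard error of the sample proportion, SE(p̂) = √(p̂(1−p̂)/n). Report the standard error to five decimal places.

Sample proportion p̂ = 288/324 = 0.88889.
p̂(1−p̂) = 0.88889·0.11111 = 0.098765.
SE = √(0.098765/324) = √0.000304830 = 0.01746.

SE = 0.01746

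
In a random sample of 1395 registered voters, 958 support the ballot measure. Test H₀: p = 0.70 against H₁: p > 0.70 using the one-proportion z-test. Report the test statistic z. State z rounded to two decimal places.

z = -1.08

With x = 958 successes in n = 1395, p̂ = 0.68674.
Under H₀, SE = √(p₀(1−p₀)/n) = √(0.70·0.30/1395) = √0.000150538 = 0.012269.
z = (0.68674 − 0.70)/0.012269 = -0.01326/0.012269 = -1.08.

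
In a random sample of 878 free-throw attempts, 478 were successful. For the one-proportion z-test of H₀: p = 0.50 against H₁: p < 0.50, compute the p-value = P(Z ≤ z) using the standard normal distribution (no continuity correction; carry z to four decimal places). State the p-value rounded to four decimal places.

Sample proportion p̂ = 478/878 = 0.54442.
Null standard error: √(0.50·0.50/878) = √0.000284738 = 0.016874.
z = (p̂ − p₀)/SE = (478/878 − 0.50)/0.016874 ≈ 2.6324.
p-value = P(Z ≤ z) with z = 2.6324 → 0.9958.

p-value = 0.9958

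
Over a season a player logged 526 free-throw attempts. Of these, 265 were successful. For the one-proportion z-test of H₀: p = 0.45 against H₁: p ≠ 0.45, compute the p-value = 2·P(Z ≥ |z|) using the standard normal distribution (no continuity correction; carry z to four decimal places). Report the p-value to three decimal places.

p-value = 0.013

p̂ = 265/526 = 0.50380.
Under H₀, SE = √(p₀(1−p₀)/n) = √(0.45·0.55/526) = √0.000470532 = 0.021692.
Test statistic (full precision, shown to 4 dp): z = (265/526 − 0.45)/SE₀ ≈ 2.4803.
From the standard normal, 2·P(Z ≥ |z|) = 0.013.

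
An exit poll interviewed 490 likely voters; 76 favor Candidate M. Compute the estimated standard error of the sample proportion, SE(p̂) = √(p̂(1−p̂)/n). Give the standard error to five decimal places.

SE = 0.01635

Sample proportion p̂ = 76/490 = 0.15510.
p̂(1−p̂) = 0.15510·0.84490 = 0.131044.
Dividing by n and taking the root: √0.000267437 = 0.01635.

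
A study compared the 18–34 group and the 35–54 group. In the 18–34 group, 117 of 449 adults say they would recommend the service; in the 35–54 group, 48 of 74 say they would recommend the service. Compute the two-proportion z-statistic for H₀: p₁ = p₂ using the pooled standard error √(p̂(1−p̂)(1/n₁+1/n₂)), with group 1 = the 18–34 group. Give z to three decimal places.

Sample proportions: p̂₁ = 117/449 = 0.26058 and p̂₂ = 48/74 = 0.64865.
Pooled p̂ = (117+48)/(449+74) = 165/523 = 0.31549.
Pooled SE = √[0.2159552·0.01574069] ≈ 0.058303.
z = (p̂₁ − p̂₂)/SE = (0.26058 − 0.64865)/0.058303 = -0.38807/0.058303 = -6.656.

z = -6.656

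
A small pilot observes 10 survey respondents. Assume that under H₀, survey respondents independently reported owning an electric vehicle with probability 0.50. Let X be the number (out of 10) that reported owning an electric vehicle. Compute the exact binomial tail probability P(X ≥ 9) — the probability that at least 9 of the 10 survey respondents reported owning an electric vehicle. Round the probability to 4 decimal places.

X ~ Binomial(n=10, p=0.50).
P(X ≥ 9) = C(10,9)·0.50^9·0.50^1 + C(10,10)·0.50^10·0.50^0.
= 0.009766 + 0.000977 = 0.0107.

P = 0.0107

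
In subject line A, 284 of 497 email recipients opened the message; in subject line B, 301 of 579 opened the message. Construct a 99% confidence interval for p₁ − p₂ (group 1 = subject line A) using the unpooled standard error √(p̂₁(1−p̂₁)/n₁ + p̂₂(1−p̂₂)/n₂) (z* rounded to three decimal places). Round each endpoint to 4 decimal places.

p̂₁ = 0.57143, p̂₂ = 0.51986, so the observed difference is 0.05157.
Unpooled SE = √(p̂₁(1−p̂₁)/n₁ + p̂₂(1−p̂₂)/n₂) = √(0.000492752 + 0.000431098) = 0.030395.
The 99% critical value is z* = 2.576. Margin = 2.576·0.030395 = 0.07830.
So the interval runs from -0.0267 to 0.1299.

(-0.0267, 0.1299)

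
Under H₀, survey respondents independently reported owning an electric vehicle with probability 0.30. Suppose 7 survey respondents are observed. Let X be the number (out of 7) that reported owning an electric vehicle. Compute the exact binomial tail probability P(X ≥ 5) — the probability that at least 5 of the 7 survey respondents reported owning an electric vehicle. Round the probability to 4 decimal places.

P = 0.0288

X is binomial with n = 7 and p = 0.30.
P(X ≥ 5) = C(7,5)·0.30^5·0.70^2 + C(7,6)·0.30^6·0.70^1 + C(7,7)·0.30^7·0.70^0.
= 0.025005 + 0.003572 + 0.000219 = 0.0288.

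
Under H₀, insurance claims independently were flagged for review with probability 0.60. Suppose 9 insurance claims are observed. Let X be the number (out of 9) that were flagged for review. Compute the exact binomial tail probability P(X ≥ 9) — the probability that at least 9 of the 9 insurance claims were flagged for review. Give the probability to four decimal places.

P = 0.0101

X is binomial with n = 9 and p = 0.60.
P(X ≥ 9) = C(9,9)·0.60^9·0.40^0.
= 0.010078 = 0.0101.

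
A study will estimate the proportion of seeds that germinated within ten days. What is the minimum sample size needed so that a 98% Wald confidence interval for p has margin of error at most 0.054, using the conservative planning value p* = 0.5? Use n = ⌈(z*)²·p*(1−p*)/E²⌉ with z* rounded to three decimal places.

The 98% critical value is z* = 2.326.
p*(1−p*) = 0.2500.
(z*)²·p*(1−p*)/E² = 5.410276·0.2500/0.002916 = 463.844.
⌈463.844⌉ = 464.

n = 464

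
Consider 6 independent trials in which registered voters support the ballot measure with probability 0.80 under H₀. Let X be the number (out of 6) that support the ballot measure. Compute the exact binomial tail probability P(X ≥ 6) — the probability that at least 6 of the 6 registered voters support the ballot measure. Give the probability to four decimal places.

P = 0.2621

X is binomial with n = 6 and p = 0.80.
P(X ≥ 6) = C(6,6)·0.80^6·0.20^0.
= 0.262144 = 0.2621.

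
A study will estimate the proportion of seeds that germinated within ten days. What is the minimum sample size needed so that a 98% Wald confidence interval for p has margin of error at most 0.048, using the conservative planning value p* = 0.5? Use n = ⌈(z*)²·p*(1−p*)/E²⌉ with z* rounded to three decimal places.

n = 588

The 98% critical value is z* = 2.326.
p*(1−p*) = 0.2500.
(z*)²·p*(1−p*)/E² = 5.410276·0.2500/0.002304 = 587.053.
Rounding up, n = 588.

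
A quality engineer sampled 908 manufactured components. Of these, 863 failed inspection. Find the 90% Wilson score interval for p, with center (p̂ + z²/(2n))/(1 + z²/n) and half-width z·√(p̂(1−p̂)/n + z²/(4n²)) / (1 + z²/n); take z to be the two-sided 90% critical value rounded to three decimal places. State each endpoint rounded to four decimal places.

Here p̂ = 863/908 = 0.95044 and z = 1.645 (z² = 2.706025).
1 + z²/n = 1.002980.
Center = (0.95044 + 0.001490)/1.002980 = 0.94910.
Radicand: p̂(1−p̂)/n + z²/(4n²) = 0.000051876 + 0.000000821 = 0.000052697.
Half-width = z·√(radicand)/denom = 1.645·0.007259/1.002980 = 0.01191.
Interval: 0.94910 ± 0.01191 → (0.9372, 0.9610).

(0.9372, 0.9610)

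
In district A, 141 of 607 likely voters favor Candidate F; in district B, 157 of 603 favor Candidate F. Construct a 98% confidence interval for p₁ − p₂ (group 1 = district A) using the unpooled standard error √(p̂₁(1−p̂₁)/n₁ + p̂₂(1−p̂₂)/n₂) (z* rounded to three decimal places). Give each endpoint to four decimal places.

p̂₁ = 0.23229, p̂₂ = 0.26036, so the observed difference is -0.02807.
Unpooled SE = √(p̂₁(1−p̂₁)/n₁ + p̂₂(1−p̂₂)/n₂) = √(0.000293791 + 0.000319362) = 0.024762.
For 98% confidence, z* = 2.326. Margin of error = 0.05760.
So the interval runs from -0.0857 to 0.0295.

(-0.0857, 0.0295)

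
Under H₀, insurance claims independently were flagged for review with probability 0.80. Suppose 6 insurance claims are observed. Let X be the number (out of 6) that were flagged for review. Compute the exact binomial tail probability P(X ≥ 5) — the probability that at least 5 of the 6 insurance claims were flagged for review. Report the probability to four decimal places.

X is binomial with n = 6 and p = 0.80.
P(X ≥ 5) = C(6,5)·0.80^5·0.20^1 + C(6,6)·0.80^6·0.20^0.
= 0.393216 + 0.262144 = 0.6554.

P = 0.6554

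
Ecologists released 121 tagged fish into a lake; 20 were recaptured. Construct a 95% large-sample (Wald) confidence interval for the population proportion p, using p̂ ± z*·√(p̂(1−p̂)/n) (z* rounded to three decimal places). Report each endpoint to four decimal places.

(0.0991, 0.2315)

Sample proportion p̂ = 20/121 = 0.16529.
Standard error of p̂: √(0.137969/121) = √0.001140237 = 0.033767.
The 95% critical value is z* = 1.960.
Margin of error: 1.960 × 0.033767 = 0.06618.
Interval: 0.16529 ± 0.06618 → (0.0991, 0.2315).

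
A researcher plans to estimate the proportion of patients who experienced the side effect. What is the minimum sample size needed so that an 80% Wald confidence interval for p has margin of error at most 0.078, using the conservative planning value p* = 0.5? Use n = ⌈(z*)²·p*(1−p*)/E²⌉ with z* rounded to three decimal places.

n = 68

For 80% confidence, z* = 1.282.
p*(1−p*) = 0.50·0.50 = 0.2500.
(z*)²·p*(1−p*)/E² = 1.643524·0.2500/0.006084 = 67.535.
⌈67.535⌉ = 68.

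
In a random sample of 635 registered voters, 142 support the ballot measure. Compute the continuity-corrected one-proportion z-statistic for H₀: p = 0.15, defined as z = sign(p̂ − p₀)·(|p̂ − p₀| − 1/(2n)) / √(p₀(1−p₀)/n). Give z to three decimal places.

z = 5.140

The sample proportion is 142/635 = 0.22362. p̂ − p₀ = 0.073622.
1/(2n) = 0.000787.
Corrected numerator: |0.073622| − 0.000787 = 0.072835.
SE₀ = √(0.15·0.85/635) = 0.014170.
z = (+)0.072835/0.014170 = 5.140.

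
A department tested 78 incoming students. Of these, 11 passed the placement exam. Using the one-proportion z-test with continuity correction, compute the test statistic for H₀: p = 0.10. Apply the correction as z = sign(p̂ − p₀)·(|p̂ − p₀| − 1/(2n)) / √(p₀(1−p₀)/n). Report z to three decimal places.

The sample proportion is 11/78 = 0.14103. p̂ − p₀ = 0.041026.
1/(2n) = 0.006410.
Corrected numerator: |0.041026| − 0.006410 = 0.034616.
SE₀ = √(0.10·0.90/78) = 0.033968.
z = +0.034616/0.033968 = 1.019.

z = 1.019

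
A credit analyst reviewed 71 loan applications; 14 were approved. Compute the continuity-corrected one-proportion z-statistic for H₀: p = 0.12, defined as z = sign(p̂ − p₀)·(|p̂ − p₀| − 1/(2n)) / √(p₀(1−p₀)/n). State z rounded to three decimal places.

Sample proportion p̂ = 14/71 = 0.19718. p̂ − p₀ = 0.077183.
Continuity correction 1/(2n) = 1/142 = 0.007042.
Corrected numerator: |0.077183| − 0.007042 = 0.070141.
SE₀ = √(0.12·0.88/71) = 0.038566.
z = +0.070141/0.038566 = 1.819.

z = 1.819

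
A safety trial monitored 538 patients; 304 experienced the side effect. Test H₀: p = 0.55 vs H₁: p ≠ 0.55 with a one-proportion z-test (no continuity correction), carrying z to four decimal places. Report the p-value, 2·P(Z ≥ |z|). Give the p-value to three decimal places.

With x = 304 successes in n = 538, p̂ = 0.56506.
Under H₀, SE = √(p₀(1−p₀)/n) = √(0.55·0.45/538) = √0.000460037 = 0.021448.
Test statistic (full precision, shown to 4 dp): z = (304/538 − 0.55)/SE₀ ≈ 0.7020.
From the standard normal, 2·P(Z ≥ |z|) = 0.483.

p-value = 0.483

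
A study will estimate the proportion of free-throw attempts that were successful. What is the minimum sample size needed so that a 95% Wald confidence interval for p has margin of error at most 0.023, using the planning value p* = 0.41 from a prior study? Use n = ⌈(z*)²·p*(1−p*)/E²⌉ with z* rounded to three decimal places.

The 95% critical value is z* = 1.960.
p*(1−p*) = 0.41·0.59 = 0.2419.
(z*)²·p*(1−p*)/E² = 3.841600·0.2419/0.000529 = 1756.679.
⌈1756.679⌉ = 1757.

n = 1757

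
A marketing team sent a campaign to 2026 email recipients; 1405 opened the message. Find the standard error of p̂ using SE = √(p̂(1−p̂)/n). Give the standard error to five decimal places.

The sample proportion is 1405/2026 = 0.69348.
p̂(1−p̂) = 0.212565.
Dividing by n and taking the root: √0.000104919 = 0.01024.

SE = 0.01024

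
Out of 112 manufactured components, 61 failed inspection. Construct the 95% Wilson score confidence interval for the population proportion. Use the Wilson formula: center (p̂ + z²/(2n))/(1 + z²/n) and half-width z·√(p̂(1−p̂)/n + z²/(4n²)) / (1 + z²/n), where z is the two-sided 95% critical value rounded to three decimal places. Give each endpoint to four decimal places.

(0.4525, 0.6339)

Here p̂ = 61/112 = 0.54464 and z = 1.960 (z² = 3.841600).
Denominator 1 + z²/n = 1 + 3.841600/112 = 1.034300.
Adjusted center: (0.54464 + z²/(2n))/1.034300 = 0.54316.
Radicand: p̂(1−p̂)/n + z²/(4n²) = 0.002214348 + 0.000076562 = 0.002290910.
Half-width = z·√(radicand)/denom = 1.960·0.047863/1.034300 = 0.09070.
CI: 0.54316 ± 0.09070 = (0.4525, 0.6339).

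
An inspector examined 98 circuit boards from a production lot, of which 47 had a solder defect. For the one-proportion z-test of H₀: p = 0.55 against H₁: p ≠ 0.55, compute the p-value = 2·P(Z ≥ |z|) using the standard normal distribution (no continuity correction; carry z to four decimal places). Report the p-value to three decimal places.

The sample proportion is 47/98 = 0.47959.
SE₀ = √(0.55·0.45/98) = 0.050254.
Test statistic (full precision, shown to 4 dp): z = (47/98 − 0.55)/SE₀ ≈ -1.4010.
p-value = 2·P(Z ≥ |z|) with z = -1.4010 → 0.161.

p-value = 0.161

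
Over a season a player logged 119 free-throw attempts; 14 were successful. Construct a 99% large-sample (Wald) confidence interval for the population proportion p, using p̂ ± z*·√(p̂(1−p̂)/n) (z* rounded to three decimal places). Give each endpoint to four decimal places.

With x = 14 successes in n = 119, p̂ = 0.11765.
SE(p̂) = √(0.11765·0.88235/119) = 0.029535.
z* = 2.576 at the 99% level.
Margin = 2.576·0.029535 = 0.07608.
CI: 0.11765 ± 0.07608 = (0.0416, 0.1937).

(0.0416, 0.1937)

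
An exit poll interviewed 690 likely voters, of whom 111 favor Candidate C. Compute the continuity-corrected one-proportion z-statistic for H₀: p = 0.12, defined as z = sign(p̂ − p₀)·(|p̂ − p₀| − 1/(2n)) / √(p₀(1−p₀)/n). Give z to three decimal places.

Sample proportion p̂ = 111/690 = 0.16087. p̂ − p₀ = 0.040870.
Continuity correction 1/(2n) = 1/1380 = 0.000725.
Corrected numerator: |0.040870| − 0.000725 = 0.040145.
Under H₀, SE = √(p₀(1−p₀)/n) = √(0.12·0.88/690) = √0.000153043 = 0.012371.
z = (+)0.040145/0.012371 = 3.245.

z = 3.245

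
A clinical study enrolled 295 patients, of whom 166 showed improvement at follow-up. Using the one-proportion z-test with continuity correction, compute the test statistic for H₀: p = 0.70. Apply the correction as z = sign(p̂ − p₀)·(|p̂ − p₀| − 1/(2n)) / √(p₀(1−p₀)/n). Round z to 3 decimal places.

The sample proportion is 166/295 = 0.56271. p̂ − p₀ = -0.137288.
Continuity correction 1/(2n) = 1/590 = 0.001695.
Corrected numerator: |-0.137288| − 0.001695 = 0.135593.
Null standard error: √(0.70·0.30/295) = √0.000711864 = 0.026681.
z = (−)0.135593/0.026681 = -5.082.

z = -5.082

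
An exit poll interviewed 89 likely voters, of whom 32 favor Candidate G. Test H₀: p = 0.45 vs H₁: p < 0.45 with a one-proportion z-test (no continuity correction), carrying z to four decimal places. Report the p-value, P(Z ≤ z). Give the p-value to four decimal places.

The sample proportion is 32/89 = 0.35955.
SE₀ = √(0.45·0.55/89) = 0.052734.
Test statistic (full precision, shown to 4 dp): z = (32/89 − 0.45)/SE₀ ≈ -1.7152.
From the standard normal, P(Z ≤ z) = 0.0432.

p-value = 0.0432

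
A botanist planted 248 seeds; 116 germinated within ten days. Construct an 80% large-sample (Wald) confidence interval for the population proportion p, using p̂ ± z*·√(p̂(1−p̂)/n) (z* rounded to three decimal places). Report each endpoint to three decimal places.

With x = 116 successes in n = 248, p̂ = 0.46774.
Standard error of p̂: √(0.248959/248) = √0.001003869 = 0.031684.
The 80% critical value is z* = 1.282.
Margin = 1.282·0.031684 = 0.04062.
CI: 0.46774 ± 0.04062 = (0.427, 0.508).

(0.427, 0.508)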